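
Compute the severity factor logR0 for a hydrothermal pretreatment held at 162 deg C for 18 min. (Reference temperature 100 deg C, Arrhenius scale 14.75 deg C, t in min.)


logR0 = log10(t * exp((T - 100) / 14.75))
= log10(18 * exp((162 - 100) / 14.75))
= 3.0808

3.0808


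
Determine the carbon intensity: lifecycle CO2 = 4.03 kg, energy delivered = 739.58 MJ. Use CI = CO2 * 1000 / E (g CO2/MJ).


CI = CO2 * 1000 / E
= 4.03 * 1000 / 739.58
= 5.4490 g CO2/MJ

5.4490 g CO2/MJ


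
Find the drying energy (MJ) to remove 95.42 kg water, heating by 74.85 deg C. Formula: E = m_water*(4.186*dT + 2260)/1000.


E = m_water * (4.186 * dT + 2260) / 1000
= 95.42 * (4.186 * 74.85 + 2260) / 1000
= 245.5464 MJ

245.5464 MJ


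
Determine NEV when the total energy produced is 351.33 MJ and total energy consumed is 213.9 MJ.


NEV = E_out - E_in
= 351.33 - 213.9
= 137.4300 MJ

137.4300 MJ


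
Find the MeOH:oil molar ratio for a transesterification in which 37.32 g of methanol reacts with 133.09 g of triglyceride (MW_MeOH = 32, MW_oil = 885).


Molar ratio = n_MeOH / n_oil = (MeOH/32) / (oil/885) = (MeOH * 885) / (32 * oil)
= (37.32 * 885) / (32 * 133.09)
= 7.7551

7.7551


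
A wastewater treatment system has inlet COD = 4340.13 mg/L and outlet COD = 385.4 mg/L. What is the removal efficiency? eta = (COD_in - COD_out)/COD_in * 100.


eta = (COD_in - COD_out) / COD_in * 100
= (4340.13 - 385.4) / 4340.13 * 100
= 91.1201%

91.1201%


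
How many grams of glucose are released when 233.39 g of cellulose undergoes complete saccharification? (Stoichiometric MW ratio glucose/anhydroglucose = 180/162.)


glucose = cellulose * 180/162
= 233.39 * 180/162
= 259.3222 g

259.3222 g


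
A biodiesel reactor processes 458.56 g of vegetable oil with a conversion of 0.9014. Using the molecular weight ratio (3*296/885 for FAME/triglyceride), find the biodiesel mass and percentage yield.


m_FAME = oil * conv * (3 * 296 / 885) = oil * conv * (888/885)
= 458.56 * 0.9014 * 888 / 885
= 414.7472 g
Y = m_FAME / oil * 100 = conv * (888/885) * 100
= 0.9014 * 888 / 885 * 100
= 90.45%

414.7472 g FAME; Y = 90.45%


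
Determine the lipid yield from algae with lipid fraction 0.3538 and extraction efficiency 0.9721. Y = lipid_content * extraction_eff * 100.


Y = lipid_content * extraction_eff * 100
= 0.3538 * 0.9721 * 100
= 34.3929%

34.3929%


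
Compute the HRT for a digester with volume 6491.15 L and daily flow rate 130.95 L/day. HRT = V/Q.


HRT = V / Q
= 6491.15 / 130.95
= 49.5697 days

49.5697 days


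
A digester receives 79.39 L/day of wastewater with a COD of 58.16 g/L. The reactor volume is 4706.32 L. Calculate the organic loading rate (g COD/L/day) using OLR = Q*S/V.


OLR = Q * S / V
= 79.39 * 58.16 / 4706.32
= 0.9811 g/L/day

0.9811 g/L/day


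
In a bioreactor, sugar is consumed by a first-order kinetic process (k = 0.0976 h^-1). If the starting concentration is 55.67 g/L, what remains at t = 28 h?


S = S0 * exp(-k * t)
S = 55.67 * exp(-0.0976 * 28)
S = 3.6206 g/L

3.6206 g/L


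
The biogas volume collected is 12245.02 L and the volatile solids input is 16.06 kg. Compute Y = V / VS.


Y = V / VS
= 12245.02 / 16.06
= 762.4545 L/kg VS

762.4545 L/kg VS


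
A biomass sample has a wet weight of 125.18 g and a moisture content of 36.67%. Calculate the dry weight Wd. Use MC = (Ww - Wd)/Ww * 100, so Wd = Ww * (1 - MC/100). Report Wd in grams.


Wd = Ww * (1 - MC/100)
= 125.18 * (1 - 36.67/100)
= 79.2765 g

79.2765 g


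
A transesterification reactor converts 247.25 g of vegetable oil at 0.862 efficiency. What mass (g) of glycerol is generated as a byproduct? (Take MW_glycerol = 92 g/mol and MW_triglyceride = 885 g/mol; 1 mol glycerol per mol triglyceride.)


glycerol = oil * conv * (92/885)
= 247.25 * 0.862 * 92 / 885
= 22.1558 g

22.1558 g


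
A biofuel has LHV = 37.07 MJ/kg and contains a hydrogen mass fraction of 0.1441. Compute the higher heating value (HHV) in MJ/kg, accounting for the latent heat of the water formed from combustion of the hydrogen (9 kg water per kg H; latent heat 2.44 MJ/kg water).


HHV = LHV + H_frac * 9 * 2.44
= 37.07 + 0.1441 * 9 * 2.44
= 40.2344 MJ/kg

40.2344 MJ/kg


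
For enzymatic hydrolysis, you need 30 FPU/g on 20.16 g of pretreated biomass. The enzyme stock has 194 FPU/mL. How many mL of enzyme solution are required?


V = dosage * m_sub / activity
V = 30 * 20.16 / 194
V = 3.1175 mL

3.1175 mL


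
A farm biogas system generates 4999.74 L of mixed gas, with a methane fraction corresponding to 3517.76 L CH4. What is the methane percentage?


CH4% = V_CH4 / V_total * 100
= 3517.76 / 4999.74 * 100
= 70.3589%

70.3589%


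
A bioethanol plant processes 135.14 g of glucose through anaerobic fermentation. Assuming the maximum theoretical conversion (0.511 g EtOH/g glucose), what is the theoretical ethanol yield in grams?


Theoretical ethanol yield: m_EtOH = 0.511 * m_glucose
m_EtOH = 0.511 * 135.14 = 69.0565 g

69.0565 g


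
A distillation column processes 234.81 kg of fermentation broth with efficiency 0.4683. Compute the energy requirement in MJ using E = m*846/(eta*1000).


E = m * 846 / (eta * 1000)
= 234.81 * 846 / (0.4683 * 1000)
= 424.1923 MJ

424.1923 MJ


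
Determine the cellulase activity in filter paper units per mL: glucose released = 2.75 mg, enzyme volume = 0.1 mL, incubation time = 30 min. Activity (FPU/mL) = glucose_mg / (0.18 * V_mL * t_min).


Activity = glucose_mg / (0.18 mg/umol * V_mL * t_min)
= 2.75 / (0.18 * 0.1 * 30)
= 5.0926 FPU/mL

5.0926 FPU/mL


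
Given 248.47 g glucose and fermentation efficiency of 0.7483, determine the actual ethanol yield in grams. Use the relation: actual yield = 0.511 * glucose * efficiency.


Actual ethanol: m = 0.511 * 248.47 * 0.7483
m = 95.0103 g

95.0103 g


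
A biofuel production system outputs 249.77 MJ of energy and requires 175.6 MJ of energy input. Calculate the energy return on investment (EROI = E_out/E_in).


EROI = E_out / E_in
= 249.77 / 175.6
= 1.4224

1.4224


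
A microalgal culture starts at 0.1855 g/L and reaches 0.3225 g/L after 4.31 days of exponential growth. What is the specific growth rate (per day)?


mu = ln(X2/X1) / dt
= ln(0.3225/0.1855) / 4.31
= 0.1283 per day

0.1283 per day


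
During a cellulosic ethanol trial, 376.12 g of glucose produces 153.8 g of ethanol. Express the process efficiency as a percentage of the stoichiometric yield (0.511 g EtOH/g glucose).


Fermentation efficiency = (actual / (0.511 * glucose)) * 100
= (153.8 / (0.511 * 376.12)) * 100
= 80.0219%

80.0219%


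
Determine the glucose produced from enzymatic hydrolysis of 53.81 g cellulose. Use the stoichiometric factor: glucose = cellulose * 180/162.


glucose = cellulose * 180/162
= 53.81 * 180/162
= 59.7889 g

59.7889 g


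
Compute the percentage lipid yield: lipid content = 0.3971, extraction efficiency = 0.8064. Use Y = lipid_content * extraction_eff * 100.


Y = lipid_content * extraction_eff * 100
= 0.3971 * 0.8064 * 100
= 32.0221%

32.0221%


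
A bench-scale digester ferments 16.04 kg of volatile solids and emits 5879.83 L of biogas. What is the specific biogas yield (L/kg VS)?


Y = V / VS
= 5879.83 / 16.04
= 366.5729 L/kg VS

366.5729 L/kg VS


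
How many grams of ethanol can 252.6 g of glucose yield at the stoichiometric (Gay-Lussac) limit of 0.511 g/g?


Theoretical ethanol yield: m_EtOH = 0.511 * m_glucose
m_EtOH = 0.511 * 252.6 = 129.0786 g

129.0786 g


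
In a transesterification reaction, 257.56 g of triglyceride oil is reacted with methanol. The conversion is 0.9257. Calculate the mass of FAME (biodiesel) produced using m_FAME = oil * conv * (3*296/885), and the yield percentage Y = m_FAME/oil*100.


m_FAME = oil * conv * (3 * 296 / 885) = oil * conv * (888/885)
= 257.56 * 0.9257 * 888 / 885
= 239.2315 g
Y = m_FAME / oil * 100 = conv * (888/885) * 100
= 0.9257 * 888 / 885 * 100
= 92.88%

239.2315 g FAME; Y = 92.88%


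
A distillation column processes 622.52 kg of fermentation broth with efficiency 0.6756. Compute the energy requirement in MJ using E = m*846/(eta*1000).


E = m * 846 / (eta * 1000)
= 622.52 * 846 / (0.6756 * 1000)
= 779.5321 MJ

779.5321 MJ


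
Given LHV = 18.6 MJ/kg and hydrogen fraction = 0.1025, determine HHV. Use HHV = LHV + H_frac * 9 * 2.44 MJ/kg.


HHV = LHV + H_frac * 9 * 2.44
= 18.6 + 0.1025 * 9 * 2.44
= 20.8509 MJ/kg

20.8509 MJ/kg


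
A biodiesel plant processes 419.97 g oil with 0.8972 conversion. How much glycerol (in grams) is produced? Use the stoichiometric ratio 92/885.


glycerol = oil * conv * (92/885)
= 419.97 * 0.8972 * 92 / 885
= 39.1699 g

39.1699 g


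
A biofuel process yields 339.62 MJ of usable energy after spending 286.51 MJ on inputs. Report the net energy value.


NEV = E_out - E_in
= 339.62 - 286.51
= 53.1100 MJ

53.1100 MJ


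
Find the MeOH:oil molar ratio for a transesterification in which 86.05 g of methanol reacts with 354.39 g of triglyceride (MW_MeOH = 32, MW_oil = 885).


Molar ratio = n_MeOH / n_oil = (MeOH/32) / (oil/885) = (MeOH * 885) / (32 * oil)
= (86.05 * 885) / (32 * 354.39)
= 6.7153

6.7153


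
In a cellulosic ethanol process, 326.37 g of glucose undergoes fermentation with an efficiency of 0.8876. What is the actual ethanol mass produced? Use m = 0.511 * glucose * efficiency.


Actual ethanol: m = 0.511 * 326.37 * 0.8876
m = 148.0296 g

148.0296 g


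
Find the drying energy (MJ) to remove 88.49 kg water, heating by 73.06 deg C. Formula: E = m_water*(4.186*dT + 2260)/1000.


E = m_water * (4.186 * dT + 2260) / 1000
= 88.49 * (4.186 * 73.06 + 2260) / 1000
= 227.0502 MJ

227.0502 MJ


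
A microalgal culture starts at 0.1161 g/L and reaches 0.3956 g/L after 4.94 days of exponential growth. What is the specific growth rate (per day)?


mu = ln(X2/X1) / dt
= ln(0.3956/0.1161) / 4.94
= 0.2482 per day

0.2482 per day


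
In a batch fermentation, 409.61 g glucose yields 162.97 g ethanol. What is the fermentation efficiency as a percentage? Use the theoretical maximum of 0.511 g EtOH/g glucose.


Fermentation efficiency = (actual / (0.511 * glucose)) * 100
= (162.97 / (0.511 * 409.61)) * 100
= 77.8603%

77.8603%


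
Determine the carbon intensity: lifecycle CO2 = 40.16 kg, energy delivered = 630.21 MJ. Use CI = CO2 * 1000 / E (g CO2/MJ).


CI = CO2 * 1000 / E
= 40.16 * 1000 / 630.21
= 63.7248 g CO2/MJ

63.7248 g CO2/MJ


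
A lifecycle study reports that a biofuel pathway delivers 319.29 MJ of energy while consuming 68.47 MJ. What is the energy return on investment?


EROI = E_out / E_in
= 319.29 / 68.47
= 4.6632

4.6632


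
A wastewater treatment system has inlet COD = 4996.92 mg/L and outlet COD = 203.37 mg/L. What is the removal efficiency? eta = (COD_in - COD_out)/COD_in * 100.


eta = (COD_in - COD_out) / COD_in * 100
= (4996.92 - 203.37) / 4996.92 * 100
= 95.9301%

95.9301%


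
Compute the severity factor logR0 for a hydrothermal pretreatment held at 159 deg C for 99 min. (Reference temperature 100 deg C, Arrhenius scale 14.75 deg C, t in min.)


logR0 = log10(t * exp((T - 100) / 14.75))
= log10(99 * exp((159 - 100) / 14.75))
= 3.7328

3.7328


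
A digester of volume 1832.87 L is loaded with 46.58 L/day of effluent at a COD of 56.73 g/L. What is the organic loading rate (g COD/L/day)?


OLR = Q * S / V
= 46.58 * 56.73 / 1832.87
= 1.4417 g/L/day

1.4417 g/L/day


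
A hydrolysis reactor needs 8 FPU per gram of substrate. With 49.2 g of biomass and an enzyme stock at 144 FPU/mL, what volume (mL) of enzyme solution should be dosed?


V = dosage * m_sub / activity
V = 8 * 49.2 / 144
V = 2.7333 mL

2.7333 mL


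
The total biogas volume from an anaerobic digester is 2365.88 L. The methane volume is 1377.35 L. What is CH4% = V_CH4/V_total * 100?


CH4% = V_CH4 / V_total * 100
= 1377.35 / 2365.88 * 100
= 58.2172%

58.2172%


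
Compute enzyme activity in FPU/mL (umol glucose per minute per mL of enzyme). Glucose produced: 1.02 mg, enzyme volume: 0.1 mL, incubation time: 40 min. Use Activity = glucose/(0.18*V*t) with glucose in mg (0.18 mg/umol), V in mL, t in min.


Activity = glucose_mg / (0.18 mg/umol * V_mL * t_min)
= 1.02 / (0.18 * 0.1 * 40)
= 1.4167 FPU/mL

1.4167 FPU/mL


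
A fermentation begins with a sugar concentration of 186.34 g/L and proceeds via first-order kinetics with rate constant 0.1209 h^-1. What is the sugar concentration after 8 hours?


S = S0 * exp(-k * t)
S = 186.34 * exp(-0.1209 * 8)
S = 70.8364 g/L

70.8364 g/L


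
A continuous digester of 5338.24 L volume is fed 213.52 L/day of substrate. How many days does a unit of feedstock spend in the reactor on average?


HRT = V / Q
= 5338.24 / 213.52
= 25.0011 days

25.0011 days


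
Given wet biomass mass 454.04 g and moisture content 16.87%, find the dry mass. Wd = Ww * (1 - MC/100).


Wd = Ww * (1 - MC/100)
= 454.04 * (1 - 16.87/100)
= 377.4435 g

377.4435 g


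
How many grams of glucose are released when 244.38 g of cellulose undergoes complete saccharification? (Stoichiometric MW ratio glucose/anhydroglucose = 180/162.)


glucose = cellulose * 180/162
= 244.38 * 180/162
= 271.5333 g

271.5333 g


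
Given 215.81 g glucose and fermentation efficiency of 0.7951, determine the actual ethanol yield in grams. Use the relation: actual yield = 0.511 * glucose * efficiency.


Actual ethanol: m = 0.511 * 215.81 * 0.7951
m = 87.6828 g

87.6828 g


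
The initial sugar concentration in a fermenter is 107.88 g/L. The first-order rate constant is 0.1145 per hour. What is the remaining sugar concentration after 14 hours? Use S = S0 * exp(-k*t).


S = S0 * exp(-k * t)
S = 107.88 * exp(-0.1145 * 14)
S = 21.7154 g/L

21.7154 g/L


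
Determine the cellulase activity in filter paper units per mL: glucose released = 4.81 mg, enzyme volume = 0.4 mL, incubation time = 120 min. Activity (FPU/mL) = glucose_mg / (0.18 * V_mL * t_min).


Activity = glucose_mg / (0.18 mg/umol * V_mL * t_min)
= 4.81 / (0.18 * 0.4 * 120)
= 0.5567 FPU/mL

0.5567 FPU/mL


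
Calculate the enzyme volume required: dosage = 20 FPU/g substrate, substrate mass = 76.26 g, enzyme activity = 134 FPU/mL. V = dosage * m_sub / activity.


V = dosage * m_sub / activity
V = 20 * 76.26 / 134
V = 11.3821 mL

11.3821 mL


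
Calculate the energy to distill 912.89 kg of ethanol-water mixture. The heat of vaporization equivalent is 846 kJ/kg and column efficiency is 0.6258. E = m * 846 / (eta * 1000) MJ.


E = m * 846 / (eta * 1000)
= 912.89 * 846 / (0.6258 * 1000)
= 1234.1082 MJ

1234.1082 MJ


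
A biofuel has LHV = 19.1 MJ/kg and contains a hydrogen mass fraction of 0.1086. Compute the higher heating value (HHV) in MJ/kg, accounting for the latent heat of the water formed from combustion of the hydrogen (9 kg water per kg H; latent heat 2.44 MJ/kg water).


HHV = LHV + H_frac * 9 * 2.44
= 19.1 + 0.1086 * 9 * 2.44
= 21.4849 MJ/kg

21.4849 MJ/kg


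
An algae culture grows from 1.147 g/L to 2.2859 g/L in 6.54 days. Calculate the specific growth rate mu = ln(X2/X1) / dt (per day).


mu = ln(X2/X1) / dt
= ln(2.2859/1.147) / 6.54
= 0.1054 per day

0.1054 per day


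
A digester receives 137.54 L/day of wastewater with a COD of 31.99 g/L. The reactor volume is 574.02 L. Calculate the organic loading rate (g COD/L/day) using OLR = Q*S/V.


OLR = Q * S / V
= 137.54 * 31.99 / 574.02
= 7.6651 g/L/day

7.6651 g/L/day


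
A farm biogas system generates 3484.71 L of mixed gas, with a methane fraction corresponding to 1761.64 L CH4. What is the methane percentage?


CH4% = V_CH4 / V_total * 100
= 1761.64 / 3484.71 * 100
= 50.5534%

50.5534%


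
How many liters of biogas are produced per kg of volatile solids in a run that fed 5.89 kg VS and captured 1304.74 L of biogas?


Y = V / VS
= 1304.74 / 5.89
= 221.5178 L/kg VS

221.5178 L/kg VS


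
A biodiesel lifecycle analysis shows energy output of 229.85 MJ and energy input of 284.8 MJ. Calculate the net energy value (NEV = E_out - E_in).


NEV = E_out - E_in
= 229.85 - 284.8
= -54.9500 MJ

-54.9500 MJ


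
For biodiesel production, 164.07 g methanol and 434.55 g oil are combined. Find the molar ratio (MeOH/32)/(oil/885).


Molar ratio = n_MeOH / n_oil = (MeOH/32) / (oil/885) = (MeOH * 885) / (32 * oil)
= (164.07 * 885) / (32 * 434.55)
= 10.4420

10.4420


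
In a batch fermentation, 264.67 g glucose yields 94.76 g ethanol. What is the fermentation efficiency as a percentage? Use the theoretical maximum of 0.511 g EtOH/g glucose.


Fermentation efficiency = (actual / (0.511 * glucose)) * 100
= (94.76 / (0.511 * 264.67)) * 100
= 70.0647%

70.0647%


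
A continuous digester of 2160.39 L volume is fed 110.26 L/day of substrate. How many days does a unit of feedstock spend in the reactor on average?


HRT = V / Q
= 2160.39 / 110.26
= 19.5936 days

19.5936 days


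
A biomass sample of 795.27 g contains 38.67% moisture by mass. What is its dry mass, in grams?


Wd = Ww * (1 - MC/100)
= 795.27 * (1 - 38.67/100)
= 487.7391 g

487.7391 g


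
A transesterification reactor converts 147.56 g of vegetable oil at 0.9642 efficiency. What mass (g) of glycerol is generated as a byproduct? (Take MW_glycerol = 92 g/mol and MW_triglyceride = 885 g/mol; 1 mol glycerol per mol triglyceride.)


glycerol = oil * conv * (92/885)
= 147.56 * 0.9642 * 92 / 885
= 14.7904 g

14.7904 g


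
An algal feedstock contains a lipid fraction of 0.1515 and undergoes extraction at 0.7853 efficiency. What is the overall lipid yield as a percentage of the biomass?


Y = lipid_content * extraction_eff * 100
= 0.1515 * 0.7853 * 100
= 11.8973%

11.8973%


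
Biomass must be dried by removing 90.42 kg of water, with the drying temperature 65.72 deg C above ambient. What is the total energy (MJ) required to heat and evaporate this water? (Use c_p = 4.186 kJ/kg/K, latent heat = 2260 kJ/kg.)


E = m_water * (4.186 * dT + 2260) / 1000
= 90.42 * (4.186 * 65.72 + 2260) / 1000
= 229.2241 MJ

229.2241 MJ


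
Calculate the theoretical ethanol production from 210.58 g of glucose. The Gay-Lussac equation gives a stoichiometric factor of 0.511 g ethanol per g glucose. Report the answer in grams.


Theoretical ethanol yield: m_EtOH = 0.511 * m_glucose
m_EtOH = 0.511 * 210.58 = 107.6064 g

107.6064 g


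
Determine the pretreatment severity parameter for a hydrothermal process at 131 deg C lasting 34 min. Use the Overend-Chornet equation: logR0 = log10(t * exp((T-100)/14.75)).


logR0 = log10(t * exp((T - 100) / 14.75))
= log10(34 * exp((131 - 100) / 14.75))
= 2.4442

2.4442


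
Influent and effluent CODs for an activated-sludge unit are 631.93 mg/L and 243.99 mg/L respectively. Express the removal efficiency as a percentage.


eta = (COD_in - COD_out) / COD_in * 100
= (631.93 - 243.99) / 631.93 * 100
= 61.3897%

61.3897%


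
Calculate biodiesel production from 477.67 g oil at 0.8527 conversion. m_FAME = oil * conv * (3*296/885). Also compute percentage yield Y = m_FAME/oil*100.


m_FAME = oil * conv * (3 * 296 / 885) = oil * conv * (888/885)
= 477.67 * 0.8527 * 888 / 885
= 408.6899 g
Y = m_FAME / oil * 100 = conv * (888/885) * 100
= 0.8527 * 888 / 885 * 100
= 85.56%

408.6899 g FAME; Y = 85.56%


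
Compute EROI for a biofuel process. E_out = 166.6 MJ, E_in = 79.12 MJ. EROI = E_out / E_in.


EROI = E_out / E_in
= 166.6 / 79.12
= 2.1057

2.1057


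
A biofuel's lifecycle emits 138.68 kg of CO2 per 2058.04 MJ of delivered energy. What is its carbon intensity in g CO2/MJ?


CI = CO2 * 1000 / E
= 138.68 * 1000 / 2058.04
= 67.3845 g CO2/MJ

67.3845 g CO2/MJ


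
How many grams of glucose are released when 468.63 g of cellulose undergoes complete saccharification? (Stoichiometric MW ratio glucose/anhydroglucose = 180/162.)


glucose = cellulose * 180/162
= 468.63 * 180/162
= 520.7000 g

520.7000 g


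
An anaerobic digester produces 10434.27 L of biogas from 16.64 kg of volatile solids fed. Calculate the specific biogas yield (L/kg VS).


Y = V / VS
= 10434.27 / 16.64
= 627.0595 L/kg VS

627.0595 L/kg VS


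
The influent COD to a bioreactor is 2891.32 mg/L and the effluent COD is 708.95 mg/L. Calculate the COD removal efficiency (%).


eta = (COD_in - COD_out) / COD_in * 100
= (2891.32 - 708.95) / 2891.32 * 100
= 75.4801%

75.4801%


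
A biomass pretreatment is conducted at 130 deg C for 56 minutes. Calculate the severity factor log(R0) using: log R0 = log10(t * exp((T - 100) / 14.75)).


logR0 = log10(t * exp((T - 100) / 14.75))
= log10(56 * exp((130 - 100) / 14.75))
= 2.6315

2.6315


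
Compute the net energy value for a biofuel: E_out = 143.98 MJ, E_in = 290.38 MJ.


NEV = E_out - E_in
= 143.98 - 290.38
= -146.4000 MJ

-146.4000 MJ


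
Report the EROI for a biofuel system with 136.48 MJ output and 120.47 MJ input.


EROI = E_out / E_in
= 136.48 / 120.47
= 1.1329

1.1329


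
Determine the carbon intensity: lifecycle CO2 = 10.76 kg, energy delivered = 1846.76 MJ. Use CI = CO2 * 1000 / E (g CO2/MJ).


CI = CO2 * 1000 / E
= 10.76 * 1000 / 1846.76
= 5.8264 g CO2/MJ

5.8264 g CO2/MJ


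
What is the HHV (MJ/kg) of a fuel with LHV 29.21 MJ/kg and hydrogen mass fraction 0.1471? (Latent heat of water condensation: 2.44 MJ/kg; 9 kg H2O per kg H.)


HHV = LHV + H_frac * 9 * 2.44
= 29.21 + 0.1471 * 9 * 2.44
= 32.4403 MJ/kg

32.4403 MJ/kg


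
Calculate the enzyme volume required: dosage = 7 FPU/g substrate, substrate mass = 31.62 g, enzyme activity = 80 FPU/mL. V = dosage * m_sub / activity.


V = dosage * m_sub / activity
V = 7 * 31.62 / 80
V = 2.7668 mL

2.7668 mL


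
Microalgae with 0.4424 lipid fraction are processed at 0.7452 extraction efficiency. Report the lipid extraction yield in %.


Y = lipid_content * extraction_eff * 100
= 0.4424 * 0.7452 * 100
= 32.9676%

32.9676%


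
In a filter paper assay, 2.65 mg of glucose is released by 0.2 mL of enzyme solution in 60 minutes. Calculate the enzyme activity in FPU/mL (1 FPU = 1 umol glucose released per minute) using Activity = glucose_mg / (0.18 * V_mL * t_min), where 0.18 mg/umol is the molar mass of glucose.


Activity = glucose_mg / (0.18 mg/umol * V_mL * t_min)
= 2.65 / (0.18 * 0.2 * 60)
= 1.2269 FPU/mL

1.2269 FPU/mL


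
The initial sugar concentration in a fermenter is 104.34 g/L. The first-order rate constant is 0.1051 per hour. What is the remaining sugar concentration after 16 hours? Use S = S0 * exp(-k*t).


S = S0 * exp(-k * t)
S = 104.34 * exp(-0.1051 * 16)
S = 19.4152 g/L

19.4152 g/L


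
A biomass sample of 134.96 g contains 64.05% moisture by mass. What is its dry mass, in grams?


Wd = Ww * (1 - MC/100)
= 134.96 * (1 - 64.05/100)
= 48.5181 g

48.5181 g


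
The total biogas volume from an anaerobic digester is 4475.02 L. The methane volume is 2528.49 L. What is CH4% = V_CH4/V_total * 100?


CH4% = V_CH4 / V_total * 100
= 2528.49 / 4475.02 * 100
= 56.5023%

56.5023%


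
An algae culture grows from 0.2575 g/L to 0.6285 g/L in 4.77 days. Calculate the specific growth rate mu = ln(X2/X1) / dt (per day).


mu = ln(X2/X1) / dt
= ln(0.6285/0.2575) / 4.77
= 0.1871 per day

0.1871 per day


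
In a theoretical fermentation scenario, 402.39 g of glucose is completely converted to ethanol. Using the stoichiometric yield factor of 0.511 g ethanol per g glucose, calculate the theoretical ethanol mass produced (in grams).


Theoretical ethanol yield: m_EtOH = 0.511 * m_glucose
m_EtOH = 0.511 * 402.39 = 205.6213 g

205.6213 g


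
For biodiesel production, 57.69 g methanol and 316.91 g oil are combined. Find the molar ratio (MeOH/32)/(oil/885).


Molar ratio = n_MeOH / n_oil = (MeOH/32) / (oil/885) = (MeOH * 885) / (32 * oil)
= (57.69 * 885) / (32 * 316.91)
= 5.0345

5.0345


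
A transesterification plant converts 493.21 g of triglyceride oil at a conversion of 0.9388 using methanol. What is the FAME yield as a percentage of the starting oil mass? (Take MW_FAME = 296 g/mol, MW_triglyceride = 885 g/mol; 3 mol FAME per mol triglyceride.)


m_FAME = oil * conv * (3 * 296 / 885) = oil * conv * (888/885)
= 493.21 * 0.9388 * 888 / 885
= 464.5951 g
Y = m_FAME / oil * 100 = conv * (888/885) * 100
= 0.9388 * 888 / 885 * 100
= 94.20%

94.20%


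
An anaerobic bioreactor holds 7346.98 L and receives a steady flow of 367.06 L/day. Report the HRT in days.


HRT = V / Q
= 7346.98 / 367.06
= 20.0157 days

20.0157 days


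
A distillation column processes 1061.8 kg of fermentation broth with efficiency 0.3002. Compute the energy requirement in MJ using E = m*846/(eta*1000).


E = m * 846 / (eta * 1000)
= 1061.8 * 846 / (0.3002 * 1000)
= 2992.2811 MJ

2992.2811 MJ


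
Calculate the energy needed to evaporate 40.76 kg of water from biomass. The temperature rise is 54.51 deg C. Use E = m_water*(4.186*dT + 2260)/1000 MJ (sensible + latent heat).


E = m_water * (4.186 * dT + 2260) / 1000
= 40.76 * (4.186 * 54.51 + 2260) / 1000
= 101.4182 MJ

101.4182 MJ


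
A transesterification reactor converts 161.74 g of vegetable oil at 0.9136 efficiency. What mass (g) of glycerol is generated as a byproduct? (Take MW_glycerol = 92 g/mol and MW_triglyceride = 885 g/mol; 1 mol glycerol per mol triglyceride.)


glycerol = oil * conv * (92/885)
= 161.74 * 0.9136 * 92 / 885
= 15.3610 g

15.3610 g


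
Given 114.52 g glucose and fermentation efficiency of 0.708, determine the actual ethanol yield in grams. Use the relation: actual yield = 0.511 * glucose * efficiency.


Actual ethanol: m = 0.511 * 114.52 * 0.708
m = 41.4320 g

41.4320 g


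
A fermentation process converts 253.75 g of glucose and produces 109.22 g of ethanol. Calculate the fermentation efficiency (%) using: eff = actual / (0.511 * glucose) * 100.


Fermentation efficiency = (actual / (0.511 * glucose)) * 100
= (109.22 / (0.511 * 253.75)) * 100
= 84.2316%

84.2316%


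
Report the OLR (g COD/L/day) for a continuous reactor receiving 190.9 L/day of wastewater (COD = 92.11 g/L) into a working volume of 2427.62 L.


OLR = Q * S / V
= 190.9 * 92.11 / 2427.62
= 7.2432 g/L/day

7.2432 g/L/day


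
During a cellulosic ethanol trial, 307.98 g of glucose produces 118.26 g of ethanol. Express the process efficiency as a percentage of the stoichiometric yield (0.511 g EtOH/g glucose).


Fermentation efficiency = (actual / (0.511 * glucose)) * 100
= (118.26 / (0.511 * 307.98)) * 100
= 75.1440%

75.1440%


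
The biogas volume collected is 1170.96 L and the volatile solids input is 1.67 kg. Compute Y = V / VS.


Y = V / VS
= 1170.96 / 1.67
= 701.1737 L/kg VS

701.1737 L/kg VS


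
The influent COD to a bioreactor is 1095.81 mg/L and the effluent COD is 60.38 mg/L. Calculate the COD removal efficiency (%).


eta = (COD_in - COD_out) / COD_in * 100
= (1095.81 - 60.38) / 1095.81 * 100
= 94.4899%

94.4899%


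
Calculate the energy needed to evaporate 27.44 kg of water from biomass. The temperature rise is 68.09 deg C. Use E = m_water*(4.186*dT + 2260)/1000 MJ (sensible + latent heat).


E = m_water * (4.186 * dT + 2260) / 1000
= 27.44 * (4.186 * 68.09 + 2260) / 1000
= 69.8355 MJ

69.8355 MJ


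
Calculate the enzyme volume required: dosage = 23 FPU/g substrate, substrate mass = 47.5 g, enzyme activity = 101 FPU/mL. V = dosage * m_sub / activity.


V = dosage * m_sub / activity
V = 23 * 47.5 / 101
V = 10.8168 mL

10.8168 mL


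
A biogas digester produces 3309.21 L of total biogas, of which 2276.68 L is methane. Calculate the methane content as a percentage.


CH4% = V_CH4 / V_total * 100
= 2276.68 / 3309.21 * 100
= 68.7983%

68.7983%


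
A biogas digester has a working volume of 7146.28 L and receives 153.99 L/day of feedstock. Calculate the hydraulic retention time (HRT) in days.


HRT = V / Q
= 7146.28 / 153.99
= 46.4074 days

46.4074 days


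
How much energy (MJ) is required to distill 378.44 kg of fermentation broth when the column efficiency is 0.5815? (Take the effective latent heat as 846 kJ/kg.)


E = m * 846 / (eta * 1000)
= 378.44 * 846 / (0.5815 * 1000)
= 550.5765 MJ

550.5765 MJ


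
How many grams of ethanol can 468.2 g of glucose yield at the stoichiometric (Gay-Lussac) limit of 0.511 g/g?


Theoretical ethanol yield: m_EtOH = 0.511 * m_glucose
m_EtOH = 0.511 * 468.2 = 239.2502 g

239.2502 g


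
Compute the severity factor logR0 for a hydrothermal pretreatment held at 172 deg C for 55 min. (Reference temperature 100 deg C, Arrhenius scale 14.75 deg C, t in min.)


logR0 = log10(t * exp((T - 100) / 14.75))
= log10(55 * exp((172 - 100) / 14.75))
= 3.8603

3.8603


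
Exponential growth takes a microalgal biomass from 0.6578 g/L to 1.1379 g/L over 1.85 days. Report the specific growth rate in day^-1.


mu = ln(X2/X1) / dt
= ln(1.1379/0.6578) / 1.85
= 0.2962 per day

0.2962 per day


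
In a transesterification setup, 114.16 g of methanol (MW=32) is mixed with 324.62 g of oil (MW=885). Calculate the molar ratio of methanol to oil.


Molar ratio = n_MeOH / n_oil = (MeOH/32) / (oil/885) = (MeOH * 885) / (32 * oil)
= (114.16 * 885) / (32 * 324.62)
= 9.7259

9.7259


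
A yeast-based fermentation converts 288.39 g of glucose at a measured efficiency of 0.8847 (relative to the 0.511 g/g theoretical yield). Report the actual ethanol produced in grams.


Actual ethanol: m = 0.511 * 288.39 * 0.8847
m = 130.3758 g

130.3758 g


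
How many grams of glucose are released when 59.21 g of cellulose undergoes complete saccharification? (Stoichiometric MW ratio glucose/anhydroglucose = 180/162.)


glucose = cellulose * 180/162
= 59.21 * 180/162
= 65.7889 g

65.7889 g


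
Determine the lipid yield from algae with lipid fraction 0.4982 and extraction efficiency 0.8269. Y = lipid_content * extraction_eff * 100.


Y = lipid_content * extraction_eff * 100
= 0.4982 * 0.8269 * 100
= 41.1962%

41.1962%


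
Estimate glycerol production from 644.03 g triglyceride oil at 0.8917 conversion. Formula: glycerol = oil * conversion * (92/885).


glycerol = oil * conv * (92/885)
= 644.03 * 0.8917 * 92 / 885
= 59.6993 g

59.6993 g


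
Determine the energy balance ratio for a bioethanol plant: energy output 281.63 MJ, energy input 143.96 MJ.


EROI = E_out / E_in
= 281.63 / 143.96
= 1.9563

1.9563


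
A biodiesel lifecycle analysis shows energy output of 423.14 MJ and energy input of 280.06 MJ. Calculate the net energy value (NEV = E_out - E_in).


NEV = E_out - E_in
= 423.14 - 280.06
= 143.0800 MJ

143.0800 MJ


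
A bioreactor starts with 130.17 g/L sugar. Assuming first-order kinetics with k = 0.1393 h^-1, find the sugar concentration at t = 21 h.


S = S0 * exp(-k * t)
S = 130.17 * exp(-0.1393 * 21)
S = 6.9834 g/L

6.9834 g/L


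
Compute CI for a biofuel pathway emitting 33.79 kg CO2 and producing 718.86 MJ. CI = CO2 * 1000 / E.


CI = CO2 * 1000 / E
= 33.79 * 1000 / 718.86
= 47.0050 g CO2/MJ

47.0050 g CO2/MJ


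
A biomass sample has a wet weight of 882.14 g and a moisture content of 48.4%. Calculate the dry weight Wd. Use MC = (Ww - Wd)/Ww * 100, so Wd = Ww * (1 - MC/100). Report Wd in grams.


Wd = Ww * (1 - MC/100)
= 882.14 * (1 - 48.4/100)
= 455.1842 g

455.1842 g


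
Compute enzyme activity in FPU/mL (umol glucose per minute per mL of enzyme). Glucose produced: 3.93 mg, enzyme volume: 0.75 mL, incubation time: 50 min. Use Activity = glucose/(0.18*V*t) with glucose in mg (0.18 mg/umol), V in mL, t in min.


Activity = glucose_mg / (0.18 mg/umol * V_mL * t_min)
= 3.93 / (0.18 * 0.75 * 50)
= 0.5822 FPU/mL

0.5822 FPU/mL


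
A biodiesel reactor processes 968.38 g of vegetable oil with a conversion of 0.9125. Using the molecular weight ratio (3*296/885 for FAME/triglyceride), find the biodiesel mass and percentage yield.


m_FAME = oil * conv * (3 * 296 / 885) = oil * conv * (888/885)
= 968.38 * 0.9125 * 888 / 885
= 886.6422 g
Y = m_FAME / oil * 100 = conv * (888/885) * 100
= 0.9125 * 888 / 885 * 100
= 91.56%

886.6422 g FAME; Y = 91.56%


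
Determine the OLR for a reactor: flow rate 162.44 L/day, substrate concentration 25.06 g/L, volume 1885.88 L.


OLR = Q * S / V
= 162.44 * 25.06 / 1885.88
= 2.1585 g/L/day

2.1585 g/L/day


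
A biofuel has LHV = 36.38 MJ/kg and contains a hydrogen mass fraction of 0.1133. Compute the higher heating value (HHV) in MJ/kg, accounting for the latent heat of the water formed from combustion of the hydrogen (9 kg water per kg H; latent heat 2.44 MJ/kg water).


HHV = LHV + H_frac * 9 * 2.44
= 36.38 + 0.1133 * 9 * 2.44
= 38.8681 MJ/kg

38.8681 MJ/kg


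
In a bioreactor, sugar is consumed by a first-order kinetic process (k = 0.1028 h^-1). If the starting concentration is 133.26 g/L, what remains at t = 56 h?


S = S0 * exp(-k * t)
S = 133.26 * exp(-0.1028 * 56)
S = 0.4213 g/L

0.4213 g/L


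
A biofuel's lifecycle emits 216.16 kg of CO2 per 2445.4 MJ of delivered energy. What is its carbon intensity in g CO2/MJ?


CI = CO2 * 1000 / E
= 216.16 * 1000 / 2445.4
= 88.3945 g CO2/MJ

88.3945 g CO2/MJ


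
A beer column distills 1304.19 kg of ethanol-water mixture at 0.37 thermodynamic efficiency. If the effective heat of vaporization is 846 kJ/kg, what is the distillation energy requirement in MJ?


E = m * 846 / (eta * 1000)
= 1304.19 * 846 / (0.37 * 1000)
= 2982.0128 MJ

2982.0128 MJ


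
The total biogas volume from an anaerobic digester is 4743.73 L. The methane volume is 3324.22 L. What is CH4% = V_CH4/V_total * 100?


CH4% = V_CH4 / V_total * 100
= 3324.22 / 4743.73 * 100
= 70.0761%

70.0761%


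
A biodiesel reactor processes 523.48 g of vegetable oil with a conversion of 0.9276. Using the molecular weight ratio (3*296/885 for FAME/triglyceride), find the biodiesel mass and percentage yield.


m_FAME = oil * conv * (3 * 296 / 885) = oil * conv * (888/885)
= 523.48 * 0.9276 * 888 / 885
= 487.2261 g
Y = m_FAME / oil * 100 = conv * (888/885) * 100
= 0.9276 * 888 / 885 * 100
= 93.07%

487.2261 g FAME; Y = 93.07%


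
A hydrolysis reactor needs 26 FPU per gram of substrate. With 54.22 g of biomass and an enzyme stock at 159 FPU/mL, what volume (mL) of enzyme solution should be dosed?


V = dosage * m_sub / activity
V = 26 * 54.22 / 159
V = 8.8662 mL

8.8662 mL


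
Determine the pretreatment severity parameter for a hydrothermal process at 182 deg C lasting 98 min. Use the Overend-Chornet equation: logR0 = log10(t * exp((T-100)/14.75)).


logR0 = log10(t * exp((T - 100) / 14.75))
= log10(98 * exp((182 - 100) / 14.75))
= 4.4056

4.4056


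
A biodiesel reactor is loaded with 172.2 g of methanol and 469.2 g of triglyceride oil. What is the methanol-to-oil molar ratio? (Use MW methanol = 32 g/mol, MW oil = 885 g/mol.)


Molar ratio = n_MeOH / n_oil = (MeOH/32) / (oil/885) = (MeOH * 885) / (32 * oil)
= (172.2 * 885) / (32 * 469.2)
= 10.1501

10.1501


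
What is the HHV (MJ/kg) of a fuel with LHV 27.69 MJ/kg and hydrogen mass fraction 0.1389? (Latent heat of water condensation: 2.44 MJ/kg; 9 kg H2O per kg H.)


HHV = LHV + H_frac * 9 * 2.44
= 27.69 + 0.1389 * 9 * 2.44
= 30.7402 MJ/kg

30.7402 MJ/kg


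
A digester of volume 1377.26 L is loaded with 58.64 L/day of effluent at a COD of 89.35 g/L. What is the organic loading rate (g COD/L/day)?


OLR = Q * S / V
= 58.64 * 89.35 / 1377.26
= 3.8043 g/L/day

3.8043 g/L/day


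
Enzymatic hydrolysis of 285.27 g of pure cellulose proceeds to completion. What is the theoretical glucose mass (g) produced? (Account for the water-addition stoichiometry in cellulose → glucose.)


glucose = cellulose * 180/162
= 285.27 * 180/162
= 316.9667 g

316.9667 g


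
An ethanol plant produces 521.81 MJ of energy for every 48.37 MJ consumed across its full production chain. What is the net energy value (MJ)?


NEV = E_out - E_in
= 521.81 - 48.37
= 473.4400 MJ

473.4400 MJ


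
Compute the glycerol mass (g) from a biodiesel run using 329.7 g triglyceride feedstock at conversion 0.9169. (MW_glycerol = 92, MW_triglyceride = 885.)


glycerol = oil * conv * (92/885)
= 329.7 * 0.9169 * 92 / 885
= 31.4257 g

31.4257 g


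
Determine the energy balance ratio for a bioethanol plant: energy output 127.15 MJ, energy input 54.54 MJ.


EROI = E_out / E_in
= 127.15 / 54.54
= 2.3313

2.3313


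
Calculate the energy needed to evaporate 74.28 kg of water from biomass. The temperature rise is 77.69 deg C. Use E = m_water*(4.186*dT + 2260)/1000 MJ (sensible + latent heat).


E = m_water * (4.186 * dT + 2260) / 1000
= 74.28 * (4.186 * 77.69 + 2260) / 1000
= 192.0294 MJ

192.0294 MJ


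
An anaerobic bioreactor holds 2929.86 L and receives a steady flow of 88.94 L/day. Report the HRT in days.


HRT = V / Q
= 2929.86 / 88.94
= 32.9420 days

32.9420 days


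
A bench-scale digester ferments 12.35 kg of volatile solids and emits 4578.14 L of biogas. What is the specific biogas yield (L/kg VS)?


Y = V / VS
= 4578.14 / 12.35
= 370.6996 L/kg VS

370.6996 L/kg VS


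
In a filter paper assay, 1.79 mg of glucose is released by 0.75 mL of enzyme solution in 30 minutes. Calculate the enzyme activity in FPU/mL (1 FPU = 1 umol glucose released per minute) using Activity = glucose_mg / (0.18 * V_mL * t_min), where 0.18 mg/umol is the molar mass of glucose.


Activity = glucose_mg / (0.18 mg/umol * V_mL * t_min)
= 1.79 / (0.18 * 0.75 * 30)
= 0.4420 FPU/mL

0.4420 FPU/mL


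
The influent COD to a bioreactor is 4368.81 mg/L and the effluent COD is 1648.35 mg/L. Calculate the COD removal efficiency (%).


eta = (COD_in - COD_out) / COD_in * 100
= (4368.81 - 1648.35) / 4368.81 * 100
= 62.2700%

62.2700%


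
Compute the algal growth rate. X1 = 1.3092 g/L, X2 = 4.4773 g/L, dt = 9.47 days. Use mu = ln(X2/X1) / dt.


mu = ln(X2/X1) / dt
= ln(4.4773/1.3092) / 9.47
= 0.1298 per day

0.1298 per day


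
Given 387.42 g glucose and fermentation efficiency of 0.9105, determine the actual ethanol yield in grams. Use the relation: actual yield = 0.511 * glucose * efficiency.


Actual ethanol: m = 0.511 * 387.42 * 0.9105
m = 180.2532 g

180.2532 g


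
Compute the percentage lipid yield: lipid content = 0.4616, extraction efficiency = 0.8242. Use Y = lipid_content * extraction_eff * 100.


Y = lipid_content * extraction_eff * 100
= 0.4616 * 0.8242 * 100
= 38.0451%

38.0451%


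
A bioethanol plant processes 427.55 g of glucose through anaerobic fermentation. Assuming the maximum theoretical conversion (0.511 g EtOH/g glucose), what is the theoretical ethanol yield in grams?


Theoretical ethanol yield: m_EtOH = 0.511 * m_glucose
m_EtOH = 0.511 * 427.55 = 218.4780 g

218.4780 g


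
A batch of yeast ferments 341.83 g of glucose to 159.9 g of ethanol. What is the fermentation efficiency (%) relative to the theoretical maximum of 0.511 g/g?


Fermentation efficiency = (actual / (0.511 * glucose)) * 100
= (159.9 / (0.511 * 341.83)) * 100
= 91.5414%

91.5414%


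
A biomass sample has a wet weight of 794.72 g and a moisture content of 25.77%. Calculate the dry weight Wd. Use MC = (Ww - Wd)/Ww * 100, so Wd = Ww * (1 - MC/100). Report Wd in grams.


Wd = Ww * (1 - MC/100)
= 794.72 * (1 - 25.77/100)
= 589.9207 g

589.9207 g


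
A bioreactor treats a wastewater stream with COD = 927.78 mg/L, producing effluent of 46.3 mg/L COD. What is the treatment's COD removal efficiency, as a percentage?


eta = (COD_in - COD_out) / COD_in * 100
= (927.78 - 46.3) / 927.78 * 100
= 95.0096%

95.0096%


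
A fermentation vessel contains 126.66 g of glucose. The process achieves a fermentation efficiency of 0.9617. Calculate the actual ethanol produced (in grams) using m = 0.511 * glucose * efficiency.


Actual ethanol: m = 0.511 * 126.66 * 0.9617
m = 62.2444 g

62.2444 g


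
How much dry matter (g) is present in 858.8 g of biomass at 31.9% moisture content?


Wd = Ww * (1 - MC/100)
= 858.8 * (1 - 31.9/100)
= 584.8428 g

584.8428 g
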